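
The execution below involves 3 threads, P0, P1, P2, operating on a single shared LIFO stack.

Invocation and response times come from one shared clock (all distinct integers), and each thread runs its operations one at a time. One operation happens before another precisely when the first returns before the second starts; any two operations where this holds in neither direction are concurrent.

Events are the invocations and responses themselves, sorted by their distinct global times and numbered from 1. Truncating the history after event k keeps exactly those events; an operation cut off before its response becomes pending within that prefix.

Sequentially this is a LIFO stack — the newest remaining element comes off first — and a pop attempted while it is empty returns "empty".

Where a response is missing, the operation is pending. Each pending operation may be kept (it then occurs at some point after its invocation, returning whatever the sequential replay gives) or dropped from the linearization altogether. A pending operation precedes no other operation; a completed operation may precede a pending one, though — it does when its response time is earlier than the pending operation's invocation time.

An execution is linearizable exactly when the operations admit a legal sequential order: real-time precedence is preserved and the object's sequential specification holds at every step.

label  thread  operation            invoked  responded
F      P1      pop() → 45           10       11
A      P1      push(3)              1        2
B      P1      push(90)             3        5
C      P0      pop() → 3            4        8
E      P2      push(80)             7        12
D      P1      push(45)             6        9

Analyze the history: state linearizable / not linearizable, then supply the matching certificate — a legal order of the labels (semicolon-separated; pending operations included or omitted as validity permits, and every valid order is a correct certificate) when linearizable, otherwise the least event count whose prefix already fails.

step 1: A push(3) — stack <3>
step 2: C pop() → 3 — stack <>
step 3: B push(90) — stack <90>
step 4: D push(45) — stack <90,45>
step 5: F pop() → 45 — stack <90>
step 6: E push(80) — stack <90,80>

linearizable — witness: A; C; B; D; F; E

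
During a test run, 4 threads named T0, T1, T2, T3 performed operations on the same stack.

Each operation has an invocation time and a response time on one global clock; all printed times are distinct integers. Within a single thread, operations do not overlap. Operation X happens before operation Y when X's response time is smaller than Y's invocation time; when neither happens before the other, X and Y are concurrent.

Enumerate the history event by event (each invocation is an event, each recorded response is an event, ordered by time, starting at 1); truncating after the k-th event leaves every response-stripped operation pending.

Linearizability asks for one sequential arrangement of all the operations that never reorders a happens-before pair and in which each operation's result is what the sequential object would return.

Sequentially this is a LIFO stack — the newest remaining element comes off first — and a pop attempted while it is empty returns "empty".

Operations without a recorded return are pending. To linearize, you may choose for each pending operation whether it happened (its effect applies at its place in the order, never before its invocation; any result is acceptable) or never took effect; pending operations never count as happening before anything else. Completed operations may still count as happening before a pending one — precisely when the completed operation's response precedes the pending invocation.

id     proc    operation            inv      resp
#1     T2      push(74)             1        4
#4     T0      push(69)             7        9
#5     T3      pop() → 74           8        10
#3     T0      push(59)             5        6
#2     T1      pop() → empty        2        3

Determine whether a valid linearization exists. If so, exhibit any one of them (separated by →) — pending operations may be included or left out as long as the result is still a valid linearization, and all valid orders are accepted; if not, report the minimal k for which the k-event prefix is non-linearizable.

not linearizable — minimal violating prefix: 10 events

already the first 10 events (up to #5's response at time 10) admit no linearization; the first 9 still do
4 orders of the 5 completed stack ops respect real time; none is legal
take #1, #2, #3, #4, #5: step 2 already fails, because #2 pop() → empty cannot occur there
take #1, #2, #3, #5, #4: step 2 already fails, because #2 pop() → empty cannot occur there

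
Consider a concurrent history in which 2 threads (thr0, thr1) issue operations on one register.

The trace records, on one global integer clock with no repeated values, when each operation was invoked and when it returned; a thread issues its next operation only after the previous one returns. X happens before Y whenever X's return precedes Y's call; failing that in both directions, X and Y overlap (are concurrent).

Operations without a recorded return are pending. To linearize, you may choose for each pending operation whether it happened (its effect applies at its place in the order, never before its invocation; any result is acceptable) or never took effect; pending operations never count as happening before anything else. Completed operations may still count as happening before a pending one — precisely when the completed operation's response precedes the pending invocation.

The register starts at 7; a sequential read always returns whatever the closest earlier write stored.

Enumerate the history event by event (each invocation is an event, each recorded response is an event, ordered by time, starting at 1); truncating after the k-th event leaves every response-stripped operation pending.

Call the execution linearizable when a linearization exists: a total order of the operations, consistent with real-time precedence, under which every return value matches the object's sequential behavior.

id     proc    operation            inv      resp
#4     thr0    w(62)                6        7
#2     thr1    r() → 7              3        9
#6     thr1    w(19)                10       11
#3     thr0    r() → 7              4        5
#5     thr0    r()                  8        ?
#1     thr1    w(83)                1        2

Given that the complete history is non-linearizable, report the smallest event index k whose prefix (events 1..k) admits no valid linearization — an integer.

events 1..4 are linearizable, e.g. via #1:
1. #1 w(83), leaving value 83
at event 5 (#3's time-5 response) nothing linearizes any more
including or dropping the 1 pending operation (#2) in any combination fails
sample order #1, #3 (pending dropped) stalls at step 2 — #3 r() → 7 has no legal effect

5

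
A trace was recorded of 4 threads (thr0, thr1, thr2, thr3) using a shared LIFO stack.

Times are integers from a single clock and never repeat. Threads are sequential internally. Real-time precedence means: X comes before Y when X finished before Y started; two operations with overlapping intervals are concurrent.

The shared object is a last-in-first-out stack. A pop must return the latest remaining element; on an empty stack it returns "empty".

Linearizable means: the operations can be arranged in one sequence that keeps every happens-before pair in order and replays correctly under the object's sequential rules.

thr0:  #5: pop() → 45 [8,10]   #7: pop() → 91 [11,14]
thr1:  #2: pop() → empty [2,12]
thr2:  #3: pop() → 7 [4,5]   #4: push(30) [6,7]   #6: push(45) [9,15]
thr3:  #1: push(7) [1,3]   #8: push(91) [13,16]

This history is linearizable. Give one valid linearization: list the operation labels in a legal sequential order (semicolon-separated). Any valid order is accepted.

#1; #3; #2; #4; #6; #5; #8; #7

step 1: #1 push(7) — stack <7>
step 2: #3 pop() → 7 — stack <>
step 3: #2 pop() → empty — stack <>
step 4: #4 push(30) — stack <30>
step 5: #6 push(45) — stack <30,45>
step 6: #5 pop() → 45 — stack <30>
step 7: #8 push(91) — stack <30,91>
step 8: #7 pop() → 91 — stack <30>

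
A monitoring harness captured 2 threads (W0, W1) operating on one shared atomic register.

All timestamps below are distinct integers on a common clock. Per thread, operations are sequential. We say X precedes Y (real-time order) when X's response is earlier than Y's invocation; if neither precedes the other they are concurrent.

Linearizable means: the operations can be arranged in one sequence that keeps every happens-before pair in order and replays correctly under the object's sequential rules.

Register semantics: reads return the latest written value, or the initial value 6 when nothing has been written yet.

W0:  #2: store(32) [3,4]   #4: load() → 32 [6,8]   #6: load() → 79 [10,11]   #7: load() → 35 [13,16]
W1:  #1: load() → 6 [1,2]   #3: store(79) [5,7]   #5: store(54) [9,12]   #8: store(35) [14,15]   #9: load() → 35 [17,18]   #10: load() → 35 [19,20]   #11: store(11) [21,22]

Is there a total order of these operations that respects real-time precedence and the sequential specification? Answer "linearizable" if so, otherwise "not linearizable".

witness order: #1, #2, #4, #3, #6, #5, #8, #7, #9, #10, #11
step 1: #1 load() → 6 — value 6
step 2: #2 store(32) — value 32
step 3: #4 load() → 32 — value 32
step 4: #3 store(79) — value 79
step 5: #6 load() → 79 — value 79
step 6: #5 store(54) — value 54
step 7: #8 store(35) — value 35
step 8: #7 load() → 35 — value 35
step 9: #9 load() → 35 — value 35
step 10: #10 load() → 35 — value 35
step 11: #11 store(11) — value 11

linearizable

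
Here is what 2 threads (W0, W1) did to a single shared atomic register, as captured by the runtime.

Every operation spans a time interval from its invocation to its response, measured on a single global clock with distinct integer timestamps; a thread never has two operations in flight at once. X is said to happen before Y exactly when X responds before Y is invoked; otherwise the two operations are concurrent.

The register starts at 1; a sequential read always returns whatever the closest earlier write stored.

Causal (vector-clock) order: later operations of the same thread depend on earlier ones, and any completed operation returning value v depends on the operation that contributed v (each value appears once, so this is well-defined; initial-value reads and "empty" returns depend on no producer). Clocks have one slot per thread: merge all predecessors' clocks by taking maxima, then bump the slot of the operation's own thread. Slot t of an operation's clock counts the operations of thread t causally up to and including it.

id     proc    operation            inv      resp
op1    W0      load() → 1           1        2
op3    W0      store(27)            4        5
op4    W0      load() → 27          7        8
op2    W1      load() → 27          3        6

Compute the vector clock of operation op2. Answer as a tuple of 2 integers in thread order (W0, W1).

root op op1, invoked 1: fresh clock plus W0's own tick → (1, 0)
op3 (invocation 4): componentwise max over VC(op1)=(1, 0), +1 at W0, giving (2, 0)
op2 (invocation 3): componentwise max over VC(op3)=(2, 0), +1 at W1, giving (2, 1)
op4 (invocation 7): componentwise max over VC(op3)=(2, 0), +1 at W0, giving (3, 0)
target: VC(op2) = (2, 1)

(2, 1)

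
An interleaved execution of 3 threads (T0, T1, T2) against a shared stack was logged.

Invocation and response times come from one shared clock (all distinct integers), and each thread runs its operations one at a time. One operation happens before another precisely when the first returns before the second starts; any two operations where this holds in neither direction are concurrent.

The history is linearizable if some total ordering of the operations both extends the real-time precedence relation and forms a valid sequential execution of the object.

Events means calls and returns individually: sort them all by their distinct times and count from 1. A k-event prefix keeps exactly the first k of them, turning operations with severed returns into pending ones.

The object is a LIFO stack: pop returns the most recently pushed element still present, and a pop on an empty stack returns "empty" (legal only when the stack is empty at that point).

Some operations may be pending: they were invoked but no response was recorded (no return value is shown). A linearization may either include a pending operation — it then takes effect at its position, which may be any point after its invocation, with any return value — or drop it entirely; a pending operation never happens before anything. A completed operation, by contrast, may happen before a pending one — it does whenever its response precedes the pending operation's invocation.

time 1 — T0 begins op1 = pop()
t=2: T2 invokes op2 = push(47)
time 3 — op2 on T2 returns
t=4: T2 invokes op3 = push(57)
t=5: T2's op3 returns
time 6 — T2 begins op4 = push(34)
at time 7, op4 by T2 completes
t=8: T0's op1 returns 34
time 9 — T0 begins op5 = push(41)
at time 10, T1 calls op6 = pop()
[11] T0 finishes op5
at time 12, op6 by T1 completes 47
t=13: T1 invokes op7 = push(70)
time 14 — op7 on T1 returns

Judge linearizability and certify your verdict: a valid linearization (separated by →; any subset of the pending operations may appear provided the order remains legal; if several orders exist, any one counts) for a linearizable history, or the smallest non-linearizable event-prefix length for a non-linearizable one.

already the first 12 events (up to op6's response at time 12) admit no linearization; the first 11 still do
checked exhaustively: 8 real-time-consistent orders of 6 completed operations, zero legal stack replays
one such order, op1, op2, op3, op4, op5, op6, breaks at step 1 where op1 pop() → 34 is illegal
one such order, op1, op2, op3, op4, op6, op5, breaks at step 1 where op1 pop() → 34 is illegal

not linearizable — minimal violating prefix: 12 events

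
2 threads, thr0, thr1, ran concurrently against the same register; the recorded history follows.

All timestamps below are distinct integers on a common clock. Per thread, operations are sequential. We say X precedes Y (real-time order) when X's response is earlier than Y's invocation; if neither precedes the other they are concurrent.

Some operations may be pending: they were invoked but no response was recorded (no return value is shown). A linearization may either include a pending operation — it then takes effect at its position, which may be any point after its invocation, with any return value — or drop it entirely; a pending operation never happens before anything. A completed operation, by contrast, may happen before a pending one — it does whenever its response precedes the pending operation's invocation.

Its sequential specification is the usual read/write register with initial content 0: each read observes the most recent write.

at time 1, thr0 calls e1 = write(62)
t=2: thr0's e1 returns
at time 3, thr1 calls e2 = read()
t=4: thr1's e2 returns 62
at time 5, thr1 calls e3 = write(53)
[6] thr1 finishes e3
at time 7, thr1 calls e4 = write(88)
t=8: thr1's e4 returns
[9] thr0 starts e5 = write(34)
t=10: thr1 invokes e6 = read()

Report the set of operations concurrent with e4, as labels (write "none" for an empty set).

none

e4 spans [7,8]: anything still running between times 7 and 8 counts as concurrent
e1 [1,2]: before
e2 [3,4]: before
e3 [5,6]: before
e5 [9,…): after
e6 [10,…): after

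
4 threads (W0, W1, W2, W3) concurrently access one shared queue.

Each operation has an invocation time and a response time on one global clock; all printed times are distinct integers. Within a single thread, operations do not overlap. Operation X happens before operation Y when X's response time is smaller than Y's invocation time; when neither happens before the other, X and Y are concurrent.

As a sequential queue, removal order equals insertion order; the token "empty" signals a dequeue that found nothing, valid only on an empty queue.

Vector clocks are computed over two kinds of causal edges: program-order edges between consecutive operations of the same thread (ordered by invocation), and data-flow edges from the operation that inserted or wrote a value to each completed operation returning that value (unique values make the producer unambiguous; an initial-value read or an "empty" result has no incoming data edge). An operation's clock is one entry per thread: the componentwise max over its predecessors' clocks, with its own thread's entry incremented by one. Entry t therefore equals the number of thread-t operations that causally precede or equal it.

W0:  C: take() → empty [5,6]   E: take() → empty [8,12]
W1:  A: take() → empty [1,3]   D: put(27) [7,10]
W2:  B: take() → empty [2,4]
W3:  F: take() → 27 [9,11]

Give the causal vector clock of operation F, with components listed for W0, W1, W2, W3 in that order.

(0, 2, 0, 1)

B (invocation 2): nothing precedes it; W2's component alone gives (0, 0, 1, 0)
A (invocation 1): nothing precedes it; W1's component alone gives (0, 1, 0, 0)
C (invocation 5): nothing precedes it; W0's component alone gives (1, 0, 0, 0)
D (invocation 7): componentwise max over VC(A)=(0, 1, 0, 0), +1 at W1, giving (0, 2, 0, 0)
E (invocation 8): componentwise max over VC(C)=(1, 0, 0, 0), +1 at W0, giving (2, 0, 0, 0)
F (invocation 9): componentwise max over VC(D)=(0, 2, 0, 0), +1 at W3, giving (0, 2, 0, 1)
target: VC(F) = (0, 2, 0, 1)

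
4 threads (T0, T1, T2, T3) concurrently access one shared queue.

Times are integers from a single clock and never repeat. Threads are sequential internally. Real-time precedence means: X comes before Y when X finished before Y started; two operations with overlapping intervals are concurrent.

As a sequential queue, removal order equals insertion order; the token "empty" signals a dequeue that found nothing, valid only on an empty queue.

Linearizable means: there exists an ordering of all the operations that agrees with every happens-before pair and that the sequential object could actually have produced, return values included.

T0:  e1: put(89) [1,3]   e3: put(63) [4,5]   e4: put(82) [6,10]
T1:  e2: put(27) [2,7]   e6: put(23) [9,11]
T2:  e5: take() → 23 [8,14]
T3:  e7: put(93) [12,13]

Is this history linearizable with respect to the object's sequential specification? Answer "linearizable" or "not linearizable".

not linearizable

already the first 14 events (up to e5's response at time 14) admit no linearization; the first 13 still do
the 7 completed operations admit 27 real-time orders; each fails the queue replay
sample order e1, e2, e3, e4, e5, e6, e7 stalls at step 5 — e5 take() → 23 has no legal effect
sample order e1, e2, e3, e4, e6, e5, e7 stalls at step 6 — e5 take() → 23 has no legal effect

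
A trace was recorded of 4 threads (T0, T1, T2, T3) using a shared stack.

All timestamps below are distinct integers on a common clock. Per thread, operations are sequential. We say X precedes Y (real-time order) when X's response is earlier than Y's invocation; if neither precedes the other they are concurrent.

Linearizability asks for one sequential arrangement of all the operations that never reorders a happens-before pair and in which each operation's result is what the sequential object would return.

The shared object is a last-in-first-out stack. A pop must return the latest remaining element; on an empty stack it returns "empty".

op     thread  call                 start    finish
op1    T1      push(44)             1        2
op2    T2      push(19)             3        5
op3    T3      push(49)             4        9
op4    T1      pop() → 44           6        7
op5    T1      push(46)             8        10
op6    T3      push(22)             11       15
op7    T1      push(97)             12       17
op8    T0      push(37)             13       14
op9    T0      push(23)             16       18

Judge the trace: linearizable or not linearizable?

not linearizable

events 1..6 are fine; event 7 — the response of op4 at time 7 — makes the prefix non-linearizable
one real-time candidate order over the 3 completed operations — the stack replay rejects it
completion choices over the 1 pending operation (op3) were checked; none helps
for example op1, op2, op4 (pending dropped) fails at step 3: op4 pop() → 44 is not legal there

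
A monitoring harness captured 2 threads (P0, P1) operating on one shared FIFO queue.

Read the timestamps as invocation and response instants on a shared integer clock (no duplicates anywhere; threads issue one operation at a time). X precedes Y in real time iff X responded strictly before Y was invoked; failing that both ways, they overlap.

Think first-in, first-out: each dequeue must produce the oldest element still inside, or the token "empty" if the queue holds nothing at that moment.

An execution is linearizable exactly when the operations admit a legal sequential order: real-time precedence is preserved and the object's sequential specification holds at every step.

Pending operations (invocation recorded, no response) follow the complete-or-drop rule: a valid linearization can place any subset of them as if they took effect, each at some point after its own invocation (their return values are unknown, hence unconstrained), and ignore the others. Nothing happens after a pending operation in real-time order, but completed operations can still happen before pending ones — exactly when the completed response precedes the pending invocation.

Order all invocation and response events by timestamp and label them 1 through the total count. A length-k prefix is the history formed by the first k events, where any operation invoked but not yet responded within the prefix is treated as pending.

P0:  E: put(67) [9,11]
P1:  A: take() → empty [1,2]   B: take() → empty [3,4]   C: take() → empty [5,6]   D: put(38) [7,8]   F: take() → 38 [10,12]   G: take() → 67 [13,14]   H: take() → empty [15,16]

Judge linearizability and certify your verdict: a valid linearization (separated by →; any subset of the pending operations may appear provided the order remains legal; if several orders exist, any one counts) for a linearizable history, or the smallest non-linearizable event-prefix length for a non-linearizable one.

linearizable — witness: A → B → C → D → E → F → G → H

after step 1 (A take() → empty): queue <>
after step 2 (B take() → empty): queue <>
after step 3 (C take() → empty): queue <>
after step 4 (D put(38)): queue <38>
after step 5 (E put(67)): queue <38,67>
after step 6 (F take() → 38): queue <67>
after step 7 (G take() → 67): queue <>
after step 8 (H take() → empty): queue <>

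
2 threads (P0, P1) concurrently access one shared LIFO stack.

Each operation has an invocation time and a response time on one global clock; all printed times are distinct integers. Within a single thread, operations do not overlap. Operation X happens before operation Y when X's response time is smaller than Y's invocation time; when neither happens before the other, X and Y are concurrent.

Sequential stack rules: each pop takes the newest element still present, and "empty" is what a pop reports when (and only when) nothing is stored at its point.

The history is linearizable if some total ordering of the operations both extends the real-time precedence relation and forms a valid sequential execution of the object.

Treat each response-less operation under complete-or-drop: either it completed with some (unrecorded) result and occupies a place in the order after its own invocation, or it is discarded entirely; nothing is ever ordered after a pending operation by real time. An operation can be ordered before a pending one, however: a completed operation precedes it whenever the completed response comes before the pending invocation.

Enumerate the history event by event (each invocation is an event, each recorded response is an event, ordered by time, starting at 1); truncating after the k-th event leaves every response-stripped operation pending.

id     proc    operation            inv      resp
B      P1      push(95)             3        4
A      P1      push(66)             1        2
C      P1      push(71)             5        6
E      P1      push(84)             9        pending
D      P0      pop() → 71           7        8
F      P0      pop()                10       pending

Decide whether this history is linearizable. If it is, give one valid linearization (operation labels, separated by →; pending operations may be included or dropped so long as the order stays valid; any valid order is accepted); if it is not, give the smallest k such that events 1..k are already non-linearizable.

linearizable — witness: A → B → C → D

after step 1 (A push(66)): stack <66>
after step 2 (B push(95)): stack <66,95>
after step 3 (C push(71)): stack <66,95,71>
after step 4 (D pop() → 71): stack <66,95>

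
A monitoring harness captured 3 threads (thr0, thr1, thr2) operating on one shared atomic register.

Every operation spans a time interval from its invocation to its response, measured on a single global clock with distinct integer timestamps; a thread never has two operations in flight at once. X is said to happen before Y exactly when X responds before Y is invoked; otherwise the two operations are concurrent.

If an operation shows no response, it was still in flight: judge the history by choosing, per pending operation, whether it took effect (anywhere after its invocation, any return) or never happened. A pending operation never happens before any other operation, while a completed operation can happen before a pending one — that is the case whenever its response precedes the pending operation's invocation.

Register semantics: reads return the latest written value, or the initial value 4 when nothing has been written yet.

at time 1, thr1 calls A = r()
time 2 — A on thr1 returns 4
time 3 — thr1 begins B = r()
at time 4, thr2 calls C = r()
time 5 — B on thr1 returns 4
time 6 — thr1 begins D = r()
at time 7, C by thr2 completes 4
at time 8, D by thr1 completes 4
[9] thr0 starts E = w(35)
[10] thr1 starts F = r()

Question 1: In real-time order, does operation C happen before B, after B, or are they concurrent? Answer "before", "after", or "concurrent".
Answer: concurrent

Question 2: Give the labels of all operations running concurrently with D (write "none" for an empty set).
Answer: C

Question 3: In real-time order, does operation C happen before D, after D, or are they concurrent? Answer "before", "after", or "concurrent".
Answer: concurrent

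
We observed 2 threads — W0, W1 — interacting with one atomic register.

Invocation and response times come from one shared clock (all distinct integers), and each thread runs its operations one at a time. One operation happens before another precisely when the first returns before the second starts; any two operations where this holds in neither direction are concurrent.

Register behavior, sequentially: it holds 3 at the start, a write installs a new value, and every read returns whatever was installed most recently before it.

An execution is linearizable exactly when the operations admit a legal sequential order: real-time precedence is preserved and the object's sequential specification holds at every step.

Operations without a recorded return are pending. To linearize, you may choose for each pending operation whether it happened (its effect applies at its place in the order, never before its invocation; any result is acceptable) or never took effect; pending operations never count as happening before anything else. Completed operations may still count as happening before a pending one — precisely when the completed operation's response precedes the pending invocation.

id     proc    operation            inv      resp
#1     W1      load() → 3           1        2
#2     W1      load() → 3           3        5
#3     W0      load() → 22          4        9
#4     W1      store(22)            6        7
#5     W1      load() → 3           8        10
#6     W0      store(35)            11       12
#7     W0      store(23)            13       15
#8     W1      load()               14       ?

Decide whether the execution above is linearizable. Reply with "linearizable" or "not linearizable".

not linearizable

cut after 9 events: linearizable; cut after 10 events (#5 responds, time 10): not linearizable
every one of the 4 real-time-consistent orders over 5 completed atomic register ops fails the sequential spec
take #1, #2, #3, #4, #5: step 3 already fails, because #3 load() → 22 cannot occur there
take #1, #2, #4, #3, #5: step 5 already fails, because #5 load() → 3 cannot occur there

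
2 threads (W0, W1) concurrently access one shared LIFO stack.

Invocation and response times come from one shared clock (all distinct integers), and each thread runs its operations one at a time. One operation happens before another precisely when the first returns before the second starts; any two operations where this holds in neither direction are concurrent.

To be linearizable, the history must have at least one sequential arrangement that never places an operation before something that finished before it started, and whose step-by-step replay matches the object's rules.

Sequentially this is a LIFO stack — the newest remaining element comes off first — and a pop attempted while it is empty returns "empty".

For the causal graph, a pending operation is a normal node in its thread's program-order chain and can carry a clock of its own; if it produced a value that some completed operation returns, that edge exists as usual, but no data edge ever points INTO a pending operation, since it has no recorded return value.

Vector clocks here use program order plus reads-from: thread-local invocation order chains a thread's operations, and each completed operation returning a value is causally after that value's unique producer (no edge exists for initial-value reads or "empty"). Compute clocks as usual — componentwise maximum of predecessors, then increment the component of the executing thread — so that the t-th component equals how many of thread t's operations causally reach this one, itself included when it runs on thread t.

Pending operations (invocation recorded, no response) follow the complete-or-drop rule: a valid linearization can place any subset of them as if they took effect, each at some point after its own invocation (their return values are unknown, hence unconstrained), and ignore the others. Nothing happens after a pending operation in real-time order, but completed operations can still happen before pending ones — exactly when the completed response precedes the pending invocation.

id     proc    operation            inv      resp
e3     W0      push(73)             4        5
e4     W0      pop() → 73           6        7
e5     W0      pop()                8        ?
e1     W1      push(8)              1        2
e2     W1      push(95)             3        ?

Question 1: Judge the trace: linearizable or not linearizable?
witness order: e1, e2, e3, e4
1. e1 push(8), leaving stack <8>
2. e2 push(95) (pending, included), leaving stack <8,95>
3. e3 push(73), leaving stack <8,95,73>
4. e4 pop() → 73, leaving stack <8,95>

linearizable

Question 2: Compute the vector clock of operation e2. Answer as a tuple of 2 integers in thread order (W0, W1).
Answer: (0, 2)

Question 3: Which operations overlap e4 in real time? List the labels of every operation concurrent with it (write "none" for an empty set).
Answer: e2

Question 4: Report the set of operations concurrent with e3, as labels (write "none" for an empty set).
Answer: e2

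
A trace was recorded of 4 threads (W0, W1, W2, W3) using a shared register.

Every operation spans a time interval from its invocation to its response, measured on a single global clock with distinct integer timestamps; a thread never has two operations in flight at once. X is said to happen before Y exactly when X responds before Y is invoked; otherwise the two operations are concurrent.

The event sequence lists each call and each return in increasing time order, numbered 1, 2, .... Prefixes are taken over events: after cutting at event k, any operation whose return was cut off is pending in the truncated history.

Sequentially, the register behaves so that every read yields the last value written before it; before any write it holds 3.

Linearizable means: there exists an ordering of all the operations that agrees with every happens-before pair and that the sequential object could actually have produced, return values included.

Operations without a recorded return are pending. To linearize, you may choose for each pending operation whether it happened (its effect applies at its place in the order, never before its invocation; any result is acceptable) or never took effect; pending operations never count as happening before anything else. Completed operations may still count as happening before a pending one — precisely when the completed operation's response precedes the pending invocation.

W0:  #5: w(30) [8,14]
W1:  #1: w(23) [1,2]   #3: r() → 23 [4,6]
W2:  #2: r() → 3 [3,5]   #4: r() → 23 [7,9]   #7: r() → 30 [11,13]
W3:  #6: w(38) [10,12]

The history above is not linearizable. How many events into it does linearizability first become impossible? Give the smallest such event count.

5

events 1..4 are linearizable; a witness order is #1:
step 1: #1 w(23) — value 23
include event 5 — #2 responding at 5 — and every candidate order breaks
every completion of the 1 pending operation (#3) was checked; none linearizes
e.g. #1, #2 (pending dropped): illegal at step 2, since #2 r() → 3 cannot apply there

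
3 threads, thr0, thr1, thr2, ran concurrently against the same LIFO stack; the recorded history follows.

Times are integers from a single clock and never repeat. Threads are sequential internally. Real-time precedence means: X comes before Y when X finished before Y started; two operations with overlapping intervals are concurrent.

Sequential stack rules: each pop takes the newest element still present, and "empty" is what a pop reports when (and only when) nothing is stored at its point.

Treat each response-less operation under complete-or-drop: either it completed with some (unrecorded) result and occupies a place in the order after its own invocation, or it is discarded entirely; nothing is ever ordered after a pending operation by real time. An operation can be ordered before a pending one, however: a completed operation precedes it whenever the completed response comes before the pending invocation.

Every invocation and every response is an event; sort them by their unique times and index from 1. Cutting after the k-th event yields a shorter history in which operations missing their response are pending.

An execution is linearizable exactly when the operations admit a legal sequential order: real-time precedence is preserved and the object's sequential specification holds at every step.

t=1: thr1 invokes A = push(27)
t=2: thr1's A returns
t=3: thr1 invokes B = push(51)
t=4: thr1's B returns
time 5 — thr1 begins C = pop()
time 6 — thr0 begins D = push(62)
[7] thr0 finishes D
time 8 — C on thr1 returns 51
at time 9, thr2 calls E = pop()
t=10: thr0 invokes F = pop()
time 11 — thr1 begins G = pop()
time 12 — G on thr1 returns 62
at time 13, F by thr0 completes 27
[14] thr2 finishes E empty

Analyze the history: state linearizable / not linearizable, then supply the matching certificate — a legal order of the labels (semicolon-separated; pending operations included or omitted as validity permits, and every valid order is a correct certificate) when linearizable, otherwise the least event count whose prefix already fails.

after step 1 (A push(27)): stack <27>
after step 2 (B push(51)): stack <27,51>
after step 3 (C pop() → 51): stack <27>
after step 4 (D push(62)): stack <27,62>
after step 5 (G pop() → 62): stack <27>
after step 6 (F pop() → 27): stack <>
after step 7 (E pop() → empty): stack <>

linearizable — witness: A; B; C; D; G; F; E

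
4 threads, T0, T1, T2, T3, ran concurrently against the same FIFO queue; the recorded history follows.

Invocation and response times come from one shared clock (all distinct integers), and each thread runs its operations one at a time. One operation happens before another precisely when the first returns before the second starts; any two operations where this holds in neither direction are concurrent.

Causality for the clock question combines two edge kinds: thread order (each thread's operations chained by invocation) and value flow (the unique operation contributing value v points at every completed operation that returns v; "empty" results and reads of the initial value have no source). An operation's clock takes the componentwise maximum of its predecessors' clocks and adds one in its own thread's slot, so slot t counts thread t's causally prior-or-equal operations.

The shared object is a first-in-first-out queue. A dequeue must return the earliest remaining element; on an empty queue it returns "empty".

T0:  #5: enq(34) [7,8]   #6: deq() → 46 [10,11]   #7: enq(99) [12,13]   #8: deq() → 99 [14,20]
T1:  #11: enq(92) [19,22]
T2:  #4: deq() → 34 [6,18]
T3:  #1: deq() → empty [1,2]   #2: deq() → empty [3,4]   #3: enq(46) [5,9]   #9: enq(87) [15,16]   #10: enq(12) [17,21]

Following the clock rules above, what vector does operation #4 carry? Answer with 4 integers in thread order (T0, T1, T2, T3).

(1, 0, 1, 0)

no predecessors for #1 (invoked 1): T3 increments from zero → (0, 0, 0, 1)
no predecessors for #11 (invoked 19): T1 increments from zero → (0, 1, 0, 0)
no predecessors for #5 (invoked 7): T0 increments from zero → (1, 0, 0, 0)
#2 (invocation 3): componentwise max over VC(#1)=(0, 0, 0, 1), +1 at T3, giving (0, 0, 0, 2)
#4 (invocation 6): componentwise max over VC(#5)=(1, 0, 0, 0), +1 at T2, giving (1, 0, 1, 0)
#3 (invocation 5): componentwise max over VC(#2)=(0, 0, 0, 2), +1 at T3, giving (0, 0, 0, 3)
#9 (invocation 15): componentwise max over VC(#3)=(0, 0, 0, 3), +1 at T3, giving (0, 0, 0, 4)
#10 (invocation 17): componentwise max over VC(#9)=(0, 0, 0, 4), +1 at T3, giving (0, 0, 0, 5)
#6 (invocation 10): componentwise max over VC(#3)=(0, 0, 0, 3), VC(#5)=(1, 0, 0, 0), +1 at T0, giving (2, 0, 0, 3)
#7 (invocation 12): componentwise max over VC(#6)=(2, 0, 0, 3), +1 at T0, giving (3, 0, 0, 3)
#8 (invocation 14): componentwise max over VC(#7)=(3, 0, 0, 3), +1 at T0, giving (4, 0, 0, 3)
target: VC(#4) = (1, 0, 1, 0)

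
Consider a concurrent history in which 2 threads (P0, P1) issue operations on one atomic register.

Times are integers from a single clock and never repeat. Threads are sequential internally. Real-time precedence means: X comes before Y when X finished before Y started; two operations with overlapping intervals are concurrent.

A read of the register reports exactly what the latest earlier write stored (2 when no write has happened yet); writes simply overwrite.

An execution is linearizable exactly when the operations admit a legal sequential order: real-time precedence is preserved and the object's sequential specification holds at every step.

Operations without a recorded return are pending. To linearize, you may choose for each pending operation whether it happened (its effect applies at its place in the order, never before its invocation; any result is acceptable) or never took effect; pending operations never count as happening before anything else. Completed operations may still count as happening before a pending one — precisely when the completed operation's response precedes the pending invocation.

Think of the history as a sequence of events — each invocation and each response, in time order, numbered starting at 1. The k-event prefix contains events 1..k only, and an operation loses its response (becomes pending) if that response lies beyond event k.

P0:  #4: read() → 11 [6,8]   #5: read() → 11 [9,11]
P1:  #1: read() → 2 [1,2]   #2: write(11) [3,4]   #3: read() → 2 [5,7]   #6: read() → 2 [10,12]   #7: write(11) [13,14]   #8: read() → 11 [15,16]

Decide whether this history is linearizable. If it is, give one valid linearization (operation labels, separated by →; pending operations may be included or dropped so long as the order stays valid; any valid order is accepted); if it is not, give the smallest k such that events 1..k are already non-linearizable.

the violation lands at event 7, #3's response at time 7: events 1..6 linearize, events 1..7 do not
exhaustive check: the 3 completed atomic register ops admit one real-time order; illegal
completion choices over the 1 pending operation (#4) were checked; none helps
sample order #1, #2, #3 (pending dropped) stalls at step 3 — #3 read() → 2 has no legal effect

not linearizable — minimal violating prefix: 7 events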